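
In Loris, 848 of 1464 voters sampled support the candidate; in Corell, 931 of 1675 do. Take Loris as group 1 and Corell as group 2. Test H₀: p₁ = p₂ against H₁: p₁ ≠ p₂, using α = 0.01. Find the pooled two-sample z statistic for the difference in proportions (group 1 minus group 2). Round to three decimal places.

p̂₁ = 848/1464 ≈ 0.579235, p̂₂ = 931/1675 ≈ 0.555821.
Pooled p̂ = (848+931)/(1464+1675) = 1779/3139 = 0.566741.
SE = √(p̂(1−p̂)(1/n₁+1/n₂)) = √(0.566741·0.433259·0.00128008) = √(0.000314317) = 0.017729.
z = (0.579235 − 0.555821)/0.017729 = 0.023414/0.017729 = 1.321.
p-value = 2·P(Z > 1.321) ≈ 0.1866, so at α = 0.01 we fail to reject H₀.

z = 1.321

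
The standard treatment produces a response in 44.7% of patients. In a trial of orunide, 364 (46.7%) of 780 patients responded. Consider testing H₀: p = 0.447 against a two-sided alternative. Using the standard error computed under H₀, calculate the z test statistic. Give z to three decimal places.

p̂ = 364/780 = 0.46667.
Under H₀, SE = √(0.447·0.553/780) = √(0.000316912) = 0.01780.
z = (0.46667 − 0.447)/0.01780 = 0.01967/0.01780 = 1.105.
p-value = 2·P(Z > 1.105) ≈ 0.2693.

z = 1.105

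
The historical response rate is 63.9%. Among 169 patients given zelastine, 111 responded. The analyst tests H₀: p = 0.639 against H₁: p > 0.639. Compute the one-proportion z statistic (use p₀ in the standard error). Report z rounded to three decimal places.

z = 0.482

p̂ = 111/169 ≈ 0.65680.
Under H₀, SE = √(0.639·0.361/169) = √(0.00136496) = 0.03695.
z = (0.65680 − 0.639)/0.03695 = 0.01780/0.03695 = 0.482.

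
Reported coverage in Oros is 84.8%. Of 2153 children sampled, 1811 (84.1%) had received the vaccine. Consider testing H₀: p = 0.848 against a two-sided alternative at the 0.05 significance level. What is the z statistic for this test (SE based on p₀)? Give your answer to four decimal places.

p̂ = 1811/2153 = 0.841152.
SE = √(p₀(1−p₀)/n) = √(0.1289/2153) = 0.007737.
z = (0.841152 − 0.848)/0.007737 = -0.006848/0.007737 = -0.8851.
Two-sided p-value ≈ 2·Φ(−0.885) = 0.3761. With α = 0.05, fail to reject H₀.

z = -0.8851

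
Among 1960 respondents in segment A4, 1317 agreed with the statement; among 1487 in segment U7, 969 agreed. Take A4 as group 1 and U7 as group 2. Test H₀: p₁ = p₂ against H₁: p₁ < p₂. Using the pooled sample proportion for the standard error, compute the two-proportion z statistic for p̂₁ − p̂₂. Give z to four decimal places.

p̂₁ = 1317/1960 ≈ 0.671939, p̂₂ = 969/1487 ≈ 0.651648.
Pooled p̂ = (1317+969)/(1960+1487) = 2286/3447 = 0.663185.
SE = √(0.223371 × 0.0011827) = 0.016254.
z = (0.671939 − 0.651648)/0.016254 = 0.020291/0.016254 = 1.2484.

z = 1.2484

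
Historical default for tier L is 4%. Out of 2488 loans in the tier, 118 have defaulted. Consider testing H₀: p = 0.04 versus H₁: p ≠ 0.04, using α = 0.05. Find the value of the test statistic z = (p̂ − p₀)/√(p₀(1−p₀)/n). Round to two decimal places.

z = 1.89

p̂ = 118/2488 ≈ 0.04743.
Standard error under H₀: √(0.04×0.96/2488) = 0.00393.
z = (0.04743 − 0.04)/0.00393 = 0.00743/0.00393 = 1.89.
p-value = 2·P(Z > 1.891) ≈ 0.0587, so at α = 0.05 we fail to reject H₀.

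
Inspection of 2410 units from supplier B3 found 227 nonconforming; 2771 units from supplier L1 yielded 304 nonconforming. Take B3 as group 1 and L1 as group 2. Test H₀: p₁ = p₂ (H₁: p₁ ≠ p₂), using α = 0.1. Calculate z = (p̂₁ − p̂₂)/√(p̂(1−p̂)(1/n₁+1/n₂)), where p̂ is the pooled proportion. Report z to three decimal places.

p̂₁ = 227/2410 ≈ 0.09419, p̂₂ = 304/2771 ≈ 0.10971.
Pooled p̂ = (227+304)/(2410+2771) = 531/5181 = 0.10249.
SE = √(p̂(1−p̂)(1/n₁+1/n₂)) = √(0.10249·0.89751·0.000775818) = √(7.13642e-05) = 0.00845.
z = (0.09419 − 0.10971)/0.00845 = -0.01552/0.00845 = -1.837.
Two-sided p-value ≈ 2·Φ(−1.837) = 0.0662; since p < α = 0.1, reject H₀.

z = -1.837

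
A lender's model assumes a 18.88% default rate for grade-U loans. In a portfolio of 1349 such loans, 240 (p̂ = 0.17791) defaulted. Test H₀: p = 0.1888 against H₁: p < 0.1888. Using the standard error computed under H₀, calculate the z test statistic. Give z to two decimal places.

p̂ = 240/1349 ≈ 0.1779.
Standard error under H₀: √(0.1888×0.8112/1349) = 0.0107.
z = (0.1779 − 0.1888)/0.0107 = -0.0109/0.0107 = -1.02.
p-value = P(Z < -1.022) ≈ 0.1534.

z = -1.02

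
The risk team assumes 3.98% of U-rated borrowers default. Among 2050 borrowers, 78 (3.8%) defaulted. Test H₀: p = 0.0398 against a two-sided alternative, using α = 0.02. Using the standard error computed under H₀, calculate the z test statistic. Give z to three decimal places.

p̂ = 78/2050 = 0.038049.
SE = √(p₀(1−p₀)/n) = √(0.038216/2050) = 0.004318.
z = (0.038049 − 0.0398)/0.004318 = -0.001751/0.004318 = -0.406.
Two-sided p-value ≈ 2·Φ(−0.406) = 0.6850. With α = 0.02, fail to reject H₀.

z = -0.406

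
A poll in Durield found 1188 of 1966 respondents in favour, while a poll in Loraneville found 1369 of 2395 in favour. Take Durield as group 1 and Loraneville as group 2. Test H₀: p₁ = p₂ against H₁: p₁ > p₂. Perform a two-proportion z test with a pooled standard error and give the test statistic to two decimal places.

z = 2.18

p̂₁ = 1188/1966 = 0.6043, p̂₂ = 1369/2395 = 0.5716.
Pooled p̂ = (1188+1369)/(1966+2395) = 2557/4361 = 0.5863.
SE = √(p̂(1−p̂)(1/n₁+1/n₂)) = √(0.5863·0.4137·0.000926184) = √(0.000224643) = 0.0150.
z = (0.6043 − 0.5716)/0.0150 = 0.0327/0.0150 = 2.18.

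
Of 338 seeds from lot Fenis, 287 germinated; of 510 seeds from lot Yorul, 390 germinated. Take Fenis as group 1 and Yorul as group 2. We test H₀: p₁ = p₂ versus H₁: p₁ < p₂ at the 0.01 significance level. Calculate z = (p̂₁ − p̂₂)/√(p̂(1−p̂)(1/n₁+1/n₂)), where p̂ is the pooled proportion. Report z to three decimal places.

p̂₁ = 287/338 = 0.84911, p̂₂ = 390/510 = 0.76471.
Pooled p̂ = (287+390)/(338+510) = 677/848 = 0.79835.
SE = √(0.160988 × 0.00491936) = 0.02814.
z = (0.84911 − 0.76471)/0.02814 = 0.08440/0.02814 = 2.999.
p-value = P(Z < 2.999) ≈ 0.9986. With α = 0.01, fail to reject H₀.

z = 2.999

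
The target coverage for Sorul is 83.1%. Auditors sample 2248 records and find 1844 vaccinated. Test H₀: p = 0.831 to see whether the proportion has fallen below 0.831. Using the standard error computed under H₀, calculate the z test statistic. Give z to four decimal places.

p̂ = 1844/2248 ≈ 0.8202847.
Under H₀, SE = √(0.831·0.169/2248) = √(6.24729e-05) = 0.0079040.
z = (0.8202847 − 0.831)/0.0079040 = -0.0107153/0.0079040 = -1.3557.

z = -1.3557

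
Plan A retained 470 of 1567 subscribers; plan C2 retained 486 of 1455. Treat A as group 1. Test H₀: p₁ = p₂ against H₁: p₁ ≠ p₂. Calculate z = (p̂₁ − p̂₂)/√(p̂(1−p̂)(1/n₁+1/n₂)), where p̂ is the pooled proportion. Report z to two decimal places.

p̂₁ = 470/1567 ≈ 0.29994, p̂₂ = 486/1455 ≈ 0.33402.
Pooled p̂ = (470+486)/(1567+1455) = 956/3022 = 0.31635.
SE = √(0.216271 × 0.00132545) = 0.01693.
z = (0.29994 − 0.33402)/0.01693 = -0.03408/0.01693 = -2.01.
Two-sided p-value ≈ 2·Φ(−2.013) = 0.0441.

z = -2.01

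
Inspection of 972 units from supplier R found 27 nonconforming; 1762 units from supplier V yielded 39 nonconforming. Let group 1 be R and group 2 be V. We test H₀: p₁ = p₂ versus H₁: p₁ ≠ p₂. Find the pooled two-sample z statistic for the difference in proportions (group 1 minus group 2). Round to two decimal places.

z = 0.92

p̂₁ = 27/972 ≈ 0.02778, p̂₂ = 39/1762 ≈ 0.02213.
Pooled p̂ = (27+39)/(972+1762) = 66/2734 = 0.02414.
SE = √(0.0235577 × 0.00159634) = 0.00613.
z = (0.02778 − 0.02213)/0.00613 = 0.00565/0.00613 = 0.92.
p-value = 2·P(Z > 0.920) ≈ 0.3574.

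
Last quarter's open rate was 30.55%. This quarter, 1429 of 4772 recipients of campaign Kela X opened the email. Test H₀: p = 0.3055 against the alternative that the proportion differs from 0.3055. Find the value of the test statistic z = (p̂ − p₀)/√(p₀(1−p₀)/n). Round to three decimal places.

p̂ = 1429/4772 = 0.299455.
SE = √(p₀(1−p₀)/n) = √(0.21217/4772) = 0.006668.
z = (0.299455 − 0.3055)/0.006668 = -0.006045/0.006668 = -0.907.
Two-sided p-value ≈ 2·Φ(−0.907) = 0.3646.

z = -0.907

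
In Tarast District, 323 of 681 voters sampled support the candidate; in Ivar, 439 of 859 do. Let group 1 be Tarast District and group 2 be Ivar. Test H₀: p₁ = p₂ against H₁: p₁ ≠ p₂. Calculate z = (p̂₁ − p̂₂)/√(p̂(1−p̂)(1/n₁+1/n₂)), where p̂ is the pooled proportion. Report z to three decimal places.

p̂₁ = 323/681 ≈ 0.47430, p̂₂ = 439/859 ≈ 0.51106.
Pooled p̂ = (323+439)/(681+859) = 762/1540 = 0.49481.
SE = √(0.249973 × 0.00263257) = 0.02565.
z = (0.47430 − 0.51106)/0.02565 = -0.03676/0.02565 = -1.433.
p-value = 2·P(Z > 1.433) ≈ 0.1519.

z = -1.433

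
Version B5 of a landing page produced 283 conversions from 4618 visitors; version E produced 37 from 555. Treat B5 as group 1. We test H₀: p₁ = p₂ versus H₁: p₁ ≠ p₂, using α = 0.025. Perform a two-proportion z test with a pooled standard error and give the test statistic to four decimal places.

z = -0.4975

p̂₁ = 283/4618 ≈ 0.0612819, p̂₂ = 37/555 ≈ 0.0666667.
Pooled p̂ = (283+37)/(4618+555) = 320/5173 = 0.0618597.
SE = √(p̂(1−p̂)(1/n₁+1/n₂)) = √(0.0618597·0.9381403·0.00201835) = √(0.000117131) = 0.0108227.
z = (0.0612819 − 0.0666667)/0.0108227 = -0.0053848/0.0108227 = -0.4975.
p-value = 2·P(Z > 0.498) ≈ 0.6188. With α = 0.025, fail to reject H₀.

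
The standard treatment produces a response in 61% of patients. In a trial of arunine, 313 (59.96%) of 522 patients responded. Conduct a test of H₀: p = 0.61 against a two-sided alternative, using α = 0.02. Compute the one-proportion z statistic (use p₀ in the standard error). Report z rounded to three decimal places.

p̂ = 313/522 = 0.59962.
Under H₀, SE = √(0.61·0.39/522) = √(0.000455747) = 0.02135.
z = (0.59962 − 0.61)/0.02135 = -0.01038/0.02135 = -0.486.
Two-sided p-value ≈ 2·Φ(−0.486) = 0.6267, so at α = 0.02 we fail to reject H₀.

z = -0.486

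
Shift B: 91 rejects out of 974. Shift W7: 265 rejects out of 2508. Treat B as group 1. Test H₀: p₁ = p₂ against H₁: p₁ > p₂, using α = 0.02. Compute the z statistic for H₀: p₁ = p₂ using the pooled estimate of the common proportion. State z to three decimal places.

p̂₁ = 91/974 ≈ 0.09343, p̂₂ = 265/2508 ≈ 0.10566.
Pooled p̂ = (91+265)/(974+2508) = 356/3482 = 0.10224.
SE = √(p̂(1−p̂)(1/n₁+1/n₂)) = √(0.10224·0.89776·0.00142542) = √(0.000130835) = 0.01144.
z = (0.09343 − 0.10566)/0.01144 = -0.01223/0.01144 = -1.069.
p-value = P(Z > -1.069) ≈ 0.8576, so at α = 0.02 we fail to reject H₀.

z = -1.069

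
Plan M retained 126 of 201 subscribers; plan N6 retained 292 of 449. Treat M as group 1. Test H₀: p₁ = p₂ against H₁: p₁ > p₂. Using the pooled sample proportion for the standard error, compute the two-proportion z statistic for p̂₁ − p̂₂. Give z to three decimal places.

z = -0.577

p̂₁ = 126/201 = 0.62687, p̂₂ = 292/449 = 0.65033.
Pooled p̂ = (126+292)/(201+449) = 418/650 = 0.64308.
SE = √(p̂(1−p̂)(1/n₁+1/n₂)) = √(0.64308·0.35692·0.0072023) = √(0.00165314) = 0.04066.
z = (0.62687 − 0.65033)/0.04066 = -0.02346/0.04066 = -0.577.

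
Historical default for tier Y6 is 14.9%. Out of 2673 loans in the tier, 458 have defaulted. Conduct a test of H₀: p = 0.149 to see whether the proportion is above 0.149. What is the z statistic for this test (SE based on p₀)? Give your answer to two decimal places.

p̂ = 458/2673 = 0.17134.
Under H₀, SE = √(0.149·0.851/2673) = √(4.7437e-05) = 0.00689.
z = (0.17134 − 0.149)/0.00689 = 0.02234/0.00689 = 3.24.
p-value = P(Z > 3.244) ≈ 0.0006.

z = 3.24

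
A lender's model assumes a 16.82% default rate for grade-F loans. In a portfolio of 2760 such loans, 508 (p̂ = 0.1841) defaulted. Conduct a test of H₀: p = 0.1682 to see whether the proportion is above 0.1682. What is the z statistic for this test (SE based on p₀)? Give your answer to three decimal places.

p̂ = 508/2760 ≈ 0.184058.
SE = √(p₀(1−p₀)/n) = √(0.13991/2760) = 0.007120.
z = (0.184058 − 0.1682)/0.007120 = 0.015858/0.007120 = 2.227.
p-value = P(Z > 2.227) ≈ 0.0130.

z = 2.227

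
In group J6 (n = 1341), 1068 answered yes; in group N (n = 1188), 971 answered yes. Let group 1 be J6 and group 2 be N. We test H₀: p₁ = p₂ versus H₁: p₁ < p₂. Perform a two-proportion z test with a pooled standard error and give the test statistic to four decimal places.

z = -1.3284

p̂₁ = 1068/1341 = 0.796421, p̂₂ = 971/1188 = 0.817340.
Pooled p̂ = (1068+971)/(1341+1188) = 2039/2529 = 0.806248.
SE = √(0.156212 × 0.00158746) = 0.015747.
z = (0.796421 − 0.817340)/0.015747 = -0.020919/0.015747 = -1.3284.
p-value = P(Z < -1.328) ≈ 0.0920.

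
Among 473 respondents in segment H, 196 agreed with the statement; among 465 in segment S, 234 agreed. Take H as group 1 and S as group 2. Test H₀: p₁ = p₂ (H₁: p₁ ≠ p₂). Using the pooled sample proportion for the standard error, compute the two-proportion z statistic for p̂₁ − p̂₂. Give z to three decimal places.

z = -2.731

p̂₁ = 196/473 = 0.414376, p̂₂ = 234/465 = 0.503226.
Pooled p̂ = (196+234)/(473+465) = 430/938 = 0.458422.
SE = √(p̂(1−p̂)(1/n₁+1/n₂)) = √(0.458422·0.541578·0.0042647) = √(0.0010588) = 0.032539.
z = (0.414376 − 0.503226)/0.032539 = -0.088850/0.032539 = -2.731.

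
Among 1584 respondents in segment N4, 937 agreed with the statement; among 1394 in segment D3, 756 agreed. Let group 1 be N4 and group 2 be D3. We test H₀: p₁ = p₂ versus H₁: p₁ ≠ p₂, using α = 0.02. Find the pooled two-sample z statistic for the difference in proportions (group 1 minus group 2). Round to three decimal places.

p̂₁ = 937/1584 = 0.59154, p̂₂ = 756/1394 = 0.54232.
Pooled p̂ = (937+756)/(1584+1394) = 1693/2978 = 0.56850.
SE = √(0.245307 × 0.00134867) = 0.01819.
z = (0.59154 − 0.54232)/0.01819 = 0.04922/0.01819 = 2.706.
Two-sided p-value ≈ 2·Φ(−2.706) = 0.0068, so at α = 0.02 we reject H₀.

z = 2.706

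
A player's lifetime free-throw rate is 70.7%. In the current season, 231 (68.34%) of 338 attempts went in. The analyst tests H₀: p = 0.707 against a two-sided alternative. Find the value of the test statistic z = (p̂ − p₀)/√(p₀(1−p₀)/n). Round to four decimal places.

p̂ = 231/338 = 0.683432.
Standard error under H₀: √(0.707×0.293/338) = 0.024756.
z = (0.683432 − 0.707)/0.024756 = -0.023568/0.024756 = -0.9520.
p-value = 2·P(Z > 0.952) ≈ 0.3411.

z = -0.9520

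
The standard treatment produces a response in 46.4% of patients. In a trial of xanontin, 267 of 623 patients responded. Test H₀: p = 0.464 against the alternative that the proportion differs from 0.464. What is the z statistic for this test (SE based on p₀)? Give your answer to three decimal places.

p̂ = 267/623 ≈ 0.42857.
Under H₀, SE = √(0.464·0.536/623) = √(0.000399204) = 0.01998.
z = (0.42857 − 0.464)/0.01998 = -0.03543/0.01998 = -1.773.
p-value = 2·P(Z > 1.773) ≈ 0.0762.

z = -1.773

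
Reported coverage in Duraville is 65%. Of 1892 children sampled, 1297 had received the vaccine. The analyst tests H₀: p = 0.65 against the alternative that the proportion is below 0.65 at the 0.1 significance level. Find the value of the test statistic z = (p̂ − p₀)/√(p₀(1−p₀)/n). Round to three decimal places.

p̂ = 1297/1892 ≈ 0.685518.
Under H₀, SE = √(0.65·0.35/1892) = √(0.000120243) = 0.010966.
z = (0.685518 − 0.65)/0.010966 = 0.035518/0.010966 = 3.239.
p-value = P(Z < 3.239) ≈ 0.9994; since p > α = 0.1, fail to reject H₀.

z = 3.239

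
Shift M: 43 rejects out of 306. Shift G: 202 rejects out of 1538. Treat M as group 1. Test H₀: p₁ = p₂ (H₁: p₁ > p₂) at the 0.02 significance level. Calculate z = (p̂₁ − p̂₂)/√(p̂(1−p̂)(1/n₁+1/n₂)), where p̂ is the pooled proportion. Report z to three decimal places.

z = 0.432

p̂₁ = 43/306 = 0.14052, p̂₂ = 202/1538 = 0.13134.
Pooled p̂ = (43+202)/(306+1538) = 245/1844 = 0.13286.
SE = √(p̂(1−p̂)(1/n₁+1/n₂)) = √(0.13286·0.86714·0.00391817) = √(0.000451415) = 0.02125.
z = (0.14052 − 0.13134)/0.02125 = 0.00918/0.02125 = 0.432.
p-value = P(Z > 0.432) ≈ 0.3328. With α = 0.02, fail to reject H₀.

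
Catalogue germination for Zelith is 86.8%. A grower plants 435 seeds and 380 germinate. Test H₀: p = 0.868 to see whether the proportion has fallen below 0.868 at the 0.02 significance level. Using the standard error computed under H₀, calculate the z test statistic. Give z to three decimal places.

p̂ = 380/435 ≈ 0.87356.
Standard error under H₀: √(0.868×0.132/435) = 0.01623.
z = (0.87356 − 0.868)/0.01623 = 0.00556/0.01623 = 0.343.
p-value = P(Z < 0.343) ≈ 0.6341; since p > α = 0.02, fail to reject H₀.

z = 0.343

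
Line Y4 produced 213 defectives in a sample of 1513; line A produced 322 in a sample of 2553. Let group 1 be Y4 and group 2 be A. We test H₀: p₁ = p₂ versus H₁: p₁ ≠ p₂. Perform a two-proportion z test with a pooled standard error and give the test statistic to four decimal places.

z = 1.3361

p̂₁ = 213/1513 = 0.1407799, p̂₂ = 322/2553 = 0.1261261.
Pooled p̂ = (213+322)/(1513+2553) = 535/4066 = 0.1315789.
SE = √(p̂(1−p̂)(1/n₁+1/n₂)) = √(0.1315789·0.8684211·0.00105263) = √(0.00012028) = 0.0109672.
z = (0.1407799 − 0.1261261)/0.0109672 = 0.0146538/0.0109672 = 1.3361.
p-value = 2·P(Z > 1.336) ≈ 0.1815.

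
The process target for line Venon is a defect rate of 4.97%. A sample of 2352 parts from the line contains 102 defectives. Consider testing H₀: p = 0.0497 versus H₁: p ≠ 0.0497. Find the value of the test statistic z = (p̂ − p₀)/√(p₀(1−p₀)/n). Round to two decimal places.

p̂ = 102/2352 ≈ 0.04337.
Under H₀, SE = √(0.0497·0.9503/2352) = √(2.00807e-05) = 0.00448.
z = (0.04337 − 0.0497)/0.00448 = -0.00633/0.00448 = -1.41.

z = -1.41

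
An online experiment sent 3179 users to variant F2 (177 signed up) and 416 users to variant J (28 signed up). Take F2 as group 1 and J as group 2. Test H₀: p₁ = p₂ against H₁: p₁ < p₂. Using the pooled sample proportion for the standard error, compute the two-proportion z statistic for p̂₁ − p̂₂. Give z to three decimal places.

p̂₁ = 177/3179 ≈ 0.05568, p̂₂ = 28/416 ≈ 0.06731.
Pooled p̂ = (177+28)/(3179+416) = 205/3595 = 0.05702.
SE = √(p̂(1−p̂)(1/n₁+1/n₂)) = √(0.05702·0.94298·0.00271841) = √(0.000146174) = 0.01209.
z = (0.05568 − 0.06731)/0.01209 = -0.01163/0.01209 = -0.962.

z = -0.962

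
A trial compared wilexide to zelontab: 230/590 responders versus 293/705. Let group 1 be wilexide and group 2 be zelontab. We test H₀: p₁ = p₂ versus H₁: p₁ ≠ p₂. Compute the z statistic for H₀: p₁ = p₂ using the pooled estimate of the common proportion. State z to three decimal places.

z = -0.941

p̂₁ = 230/590 ≈ 0.38983, p̂₂ = 293/705 ≈ 0.41560.
Pooled p̂ = (230+293)/(590+705) = 523/1295 = 0.40386.
SE = √(0.240757 × 0.00311335) = 0.02738.
z = (0.38983 − 0.41560)/0.02738 = -0.02577/0.02738 = -0.941.
p-value = 2·P(Z > 0.941) ≈ 0.3465.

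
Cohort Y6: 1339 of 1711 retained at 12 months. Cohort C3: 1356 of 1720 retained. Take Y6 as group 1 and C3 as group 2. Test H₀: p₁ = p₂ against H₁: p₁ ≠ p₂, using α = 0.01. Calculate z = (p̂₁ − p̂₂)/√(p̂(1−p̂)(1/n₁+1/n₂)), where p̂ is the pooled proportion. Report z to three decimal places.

p̂₁ = 1339/1711 = 0.78258, p̂₂ = 1356/1720 = 0.78837.
Pooled p̂ = (1339+1356)/(1711+1720) = 2695/3431 = 0.78549.
SE = √(0.168498 × 0.00116585) = 0.01402.
z = (0.78258 − 0.78837)/0.01402 = -0.00579/0.01402 = -0.413.
Two-sided p-value ≈ 2·Φ(−0.413) = 0.6796, so at α = 0.01 we fail to reject H₀.

z = -0.413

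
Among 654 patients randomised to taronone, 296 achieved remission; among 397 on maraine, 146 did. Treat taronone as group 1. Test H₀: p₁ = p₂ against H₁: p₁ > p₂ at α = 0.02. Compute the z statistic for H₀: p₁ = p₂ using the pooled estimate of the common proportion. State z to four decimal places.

z = 2.7013

p̂₁ = 296/654 ≈ 0.452599, p̂₂ = 146/397 ≈ 0.367758.
Pooled p̂ = (296+146)/(654+397) = 442/1051 = 0.420552.
SE = √(p̂(1−p̂)(1/n₁+1/n₂)) = √(0.420552·0.579448·0.00404794) = √(0.000986435) = 0.031408.
z = (0.452599 − 0.367758)/0.031408 = 0.084841/0.031408 = 2.7013.
p-value = P(Z > 2.701) ≈ 0.0035. With α = 0.02, reject H₀.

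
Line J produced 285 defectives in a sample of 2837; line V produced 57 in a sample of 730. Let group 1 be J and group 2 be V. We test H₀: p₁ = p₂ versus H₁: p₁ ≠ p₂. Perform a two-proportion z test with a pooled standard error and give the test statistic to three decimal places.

p̂₁ = 285/2837 = 0.10046, p̂₂ = 57/730 = 0.07808.
Pooled p̂ = (285+57)/(2837+730) = 342/3567 = 0.09588.
SE = √(0.0866861 × 0.00172235) = 0.01222.
z = (0.10046 − 0.07808)/0.01222 = 0.02238/0.01222 = 1.831.

z = 1.831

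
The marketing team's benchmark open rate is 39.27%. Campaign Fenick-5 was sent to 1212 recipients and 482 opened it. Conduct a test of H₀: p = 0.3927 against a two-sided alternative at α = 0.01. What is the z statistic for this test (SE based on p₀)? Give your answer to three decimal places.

p̂ = 482/1212 ≈ 0.39769.
SE = √(p₀(1−p₀)/n) = √(0.23849/1212) = 0.01403.
z = (0.39769 − 0.3927)/0.01403 = 0.00499/0.01403 = 0.356.
Two-sided p-value ≈ 2·Φ(−0.356) = 0.7221. With α = 0.01, fail to reject H₀.

z = 0.356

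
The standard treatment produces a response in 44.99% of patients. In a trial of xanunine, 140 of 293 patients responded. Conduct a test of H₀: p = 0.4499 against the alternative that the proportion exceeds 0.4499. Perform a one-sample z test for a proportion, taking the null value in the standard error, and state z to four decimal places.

z = 0.9605

p̂ = 140/293 ≈ 0.477816.
SE = √(p₀(1−p₀)/n) = √(0.24749/293) = 0.029063.
z = (0.477816 − 0.4499)/0.029063 = 0.027916/0.029063 = 0.9605.
p-value = P(Z > 0.961) ≈ 0.1684.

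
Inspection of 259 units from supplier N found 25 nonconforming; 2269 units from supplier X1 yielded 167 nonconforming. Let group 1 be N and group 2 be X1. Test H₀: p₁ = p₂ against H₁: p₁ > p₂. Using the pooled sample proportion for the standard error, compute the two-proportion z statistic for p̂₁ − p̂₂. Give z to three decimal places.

z = 1.319

p̂₁ = 25/259 ≈ 0.09653, p̂₂ = 167/2269 ≈ 0.07360.
Pooled p̂ = (25+167)/(259+2269) = 192/2528 = 0.07595.
SE = √(0.0701811 × 0.00430173) = 0.01738.
z = (0.09653 − 0.07360)/0.01738 = 0.02293/0.01738 = 1.319.
p-value = P(Z > 1.319) ≈ 0.0935.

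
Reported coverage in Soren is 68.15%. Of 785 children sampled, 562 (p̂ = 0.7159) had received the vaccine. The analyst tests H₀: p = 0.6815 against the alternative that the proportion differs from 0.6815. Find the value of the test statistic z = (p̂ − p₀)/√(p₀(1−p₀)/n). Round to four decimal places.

p̂ = 562/785 ≈ 0.715924.
Under H₀, SE = √(0.6815·0.3185/785) = √(0.000276507) = 0.016628.
z = (0.715924 − 0.6815)/0.016628 = 0.034424/0.016628 = 2.0702.

z = 2.0702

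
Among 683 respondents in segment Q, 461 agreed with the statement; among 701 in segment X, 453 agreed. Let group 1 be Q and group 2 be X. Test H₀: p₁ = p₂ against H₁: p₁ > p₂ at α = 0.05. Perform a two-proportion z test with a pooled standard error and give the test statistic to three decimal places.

p̂₁ = 461/683 = 0.67496, p̂₂ = 453/701 = 0.64622.
Pooled p̂ = (461+453)/(683+701) = 914/1384 = 0.66040.
SE = √(p̂(1−p̂)(1/n₁+1/n₂)) = √(0.66040·0.33960·0.00289066) = √(0.00064829) = 0.02546.
z = (0.67496 − 0.64622)/0.02546 = 0.02874/0.02546 = 1.129.
p-value = P(Z > 1.129) ≈ 0.1295; since p > α = 0.05, fail to reject H₀.

z = 1.129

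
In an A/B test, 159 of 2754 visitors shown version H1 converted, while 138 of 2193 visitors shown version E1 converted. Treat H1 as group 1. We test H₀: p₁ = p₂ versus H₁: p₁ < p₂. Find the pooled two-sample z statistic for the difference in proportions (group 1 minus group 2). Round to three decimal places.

z = -0.764

p̂₁ = 159/2754 = 0.057734, p̂₂ = 138/2193 = 0.062927.
Pooled p̂ = (159+138)/(2754+2193) = 297/4947 = 0.060036.
SE = √(p̂(1−p̂)(1/n₁+1/n₂)) = √(0.060036·0.939964·0.000819105) = √(4.62237e-05) = 0.006799.
z = (0.057734 − 0.062927)/0.006799 = -0.005193/0.006799 = -0.764.
p-value = P(Z < -0.764) ≈ 0.2225.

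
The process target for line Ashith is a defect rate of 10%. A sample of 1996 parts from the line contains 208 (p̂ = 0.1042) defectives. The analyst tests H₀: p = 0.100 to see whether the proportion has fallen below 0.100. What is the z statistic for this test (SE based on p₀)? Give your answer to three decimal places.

p̂ = 208/1996 ≈ 0.10421.
Under H₀, SE = √(0.1·0.9/1996) = √(4.50902e-05) = 0.00671.
z = (0.10421 − 0.1)/0.00671 = 0.00421/0.00671 = 0.627.
p-value = P(Z < 0.627) ≈ 0.7346.

z = 0.627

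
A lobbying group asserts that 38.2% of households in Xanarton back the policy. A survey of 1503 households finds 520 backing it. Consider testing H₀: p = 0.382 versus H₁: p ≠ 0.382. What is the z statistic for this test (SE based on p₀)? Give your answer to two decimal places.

z = -2.87

p̂ = 520/1503 ≈ 0.345975.
Under H₀, SE = √(0.382·0.618/1503) = √(0.00015707) = 0.012533.
z = (0.345975 − 0.382)/0.012533 = -0.036025/0.012533 = -2.87.
p-value = 2·P(Z > 2.874) ≈ 0.0040.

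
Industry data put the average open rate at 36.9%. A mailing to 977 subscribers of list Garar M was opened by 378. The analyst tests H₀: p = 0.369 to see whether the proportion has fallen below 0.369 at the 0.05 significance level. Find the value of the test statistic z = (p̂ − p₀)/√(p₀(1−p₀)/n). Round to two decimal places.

p̂ = 378/977 ≈ 0.3869.
Standard error under H₀: √(0.369×0.631/977) = 0.0154.
z = (0.3869 − 0.369)/0.0154 = 0.0179/0.0154 = 1.16.
p-value = P(Z < 1.159) ≈ 0.8769. With α = 0.05, fail to reject H₀.

z = 1.16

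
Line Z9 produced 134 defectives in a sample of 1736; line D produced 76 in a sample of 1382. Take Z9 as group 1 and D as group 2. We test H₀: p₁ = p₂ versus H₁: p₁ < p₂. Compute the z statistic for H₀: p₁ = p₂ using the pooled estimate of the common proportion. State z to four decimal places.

p̂₁ = 134/1736 ≈ 0.0771889, p̂₂ = 76/1382 ≈ 0.0549928.
Pooled p̂ = (134+76)/(1736+1382) = 210/3118 = 0.0673509.
SE = √(0.0628147 × 0.00129963) = 0.0090352.
z = (0.0771889 − 0.0549928)/0.0090352 = 0.0221961/0.0090352 = 2.4566.
p-value = P(Z < 2.457) ≈ 0.9930.

z = 2.4566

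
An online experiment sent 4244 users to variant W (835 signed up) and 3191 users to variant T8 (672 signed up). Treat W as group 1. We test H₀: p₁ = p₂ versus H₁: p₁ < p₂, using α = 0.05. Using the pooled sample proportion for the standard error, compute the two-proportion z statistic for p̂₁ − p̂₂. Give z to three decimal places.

z = -1.470

p̂₁ = 835/4244 = 0.196748, p̂₂ = 672/3191 = 0.210592.
Pooled p̂ = (835+672)/(4244+3191) = 1507/7435 = 0.202690.
SE = √(p̂(1−p̂)(1/n₁+1/n₂)) = √(0.202690·0.797310·0.000549008) = √(8.87234e-05) = 0.009419.
z = (0.196748 − 0.210592)/0.009419 = -0.013844/0.009419 = -1.470.
p-value = P(Z < -1.470) ≈ 0.0708, so at α = 0.05 we fail to reject H₀.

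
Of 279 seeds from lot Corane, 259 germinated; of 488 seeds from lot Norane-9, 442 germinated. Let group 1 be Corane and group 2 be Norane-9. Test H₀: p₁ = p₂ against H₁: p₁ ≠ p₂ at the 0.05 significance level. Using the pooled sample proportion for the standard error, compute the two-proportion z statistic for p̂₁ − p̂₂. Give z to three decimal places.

p̂₁ = 259/279 ≈ 0.92832, p̂₂ = 442/488 ≈ 0.90574.
Pooled p̂ = (259+442)/(279+488) = 701/767 = 0.91395.
SE = √(p̂(1−p̂)(1/n₁+1/n₂)) = √(0.91395·0.08605·0.00563341) = √(0.00044304) = 0.02105.
z = (0.92832 − 0.90574)/0.02105 = 0.02258/0.02105 = 1.073.
Two-sided p-value ≈ 2·Φ(−1.073) = 0.2834, so at α = 0.05 we fail to reject H₀.

z = 1.073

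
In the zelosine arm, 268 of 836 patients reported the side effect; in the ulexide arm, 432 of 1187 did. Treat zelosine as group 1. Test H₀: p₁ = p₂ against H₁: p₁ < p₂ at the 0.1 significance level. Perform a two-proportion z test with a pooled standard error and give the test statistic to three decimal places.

p̂₁ = 268/836 ≈ 0.32057, p̂₂ = 432/1187 ≈ 0.36394.
Pooled p̂ = (268+432)/(836+1187) = 700/2023 = 0.34602.
SE = √(0.22629 × 0.00203863) = 0.02148.
z = (0.32057 − 0.36394)/0.02148 = -0.04337/0.02148 = -2.019.
p-value = P(Z < -2.019) ≈ 0.0217, so at α = 0.1 we reject H₀.

z = -2.019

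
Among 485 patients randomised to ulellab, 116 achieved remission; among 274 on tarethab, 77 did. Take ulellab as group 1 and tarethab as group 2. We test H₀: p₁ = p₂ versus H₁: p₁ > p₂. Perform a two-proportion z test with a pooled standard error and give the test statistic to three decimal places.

z = -1.272

p̂₁ = 116/485 = 0.239175, p̂₂ = 77/274 = 0.281022.
Pooled p̂ = (116+77)/(485+274) = 193/759 = 0.254282.
SE = √(0.189623 × 0.00571149) = 0.032909.
z = (0.239175 − 0.281022)/0.032909 = -0.041847/0.032909 = -1.272.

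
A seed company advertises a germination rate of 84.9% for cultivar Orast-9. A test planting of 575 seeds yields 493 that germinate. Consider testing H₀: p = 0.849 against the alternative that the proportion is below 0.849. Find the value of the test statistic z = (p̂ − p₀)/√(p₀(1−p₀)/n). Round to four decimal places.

z = 0.5620

p̂ = 493/575 = 0.8573913.
SE = √(p₀(1−p₀)/n) = √(0.1282/575) = 0.0149317.
z = (0.8573913 − 0.849)/0.0149317 = 0.0083913/0.0149317 = 0.5620.
p-value = P(Z < 0.562) ≈ 0.7129.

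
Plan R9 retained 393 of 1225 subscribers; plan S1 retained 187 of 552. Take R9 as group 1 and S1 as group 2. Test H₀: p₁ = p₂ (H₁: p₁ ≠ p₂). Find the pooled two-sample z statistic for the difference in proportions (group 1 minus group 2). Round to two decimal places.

p̂₁ = 393/1225 ≈ 0.3208, p̂₂ = 187/552 ≈ 0.3388.
Pooled p̂ = (393+187)/(1225+552) = 580/1777 = 0.3264.
SE = √(0.219861 × 0.00262792) = 0.0240.
z = (0.3208 − 0.3388)/0.0240 = -0.0180/0.0240 = -0.75.

z = -0.75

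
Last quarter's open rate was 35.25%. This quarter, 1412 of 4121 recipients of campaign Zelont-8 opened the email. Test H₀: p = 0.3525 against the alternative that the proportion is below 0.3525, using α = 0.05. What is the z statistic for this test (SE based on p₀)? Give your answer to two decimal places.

z = -1.33

p̂ = 1412/4121 ≈ 0.34264.
SE = √(p₀(1−p₀)/n) = √(0.22824/4121) = 0.00744.
z = (0.34264 − 0.3525)/0.00744 = -0.00986/0.00744 = -1.33.
p-value = P(Z < -1.326) ≈ 0.0925, so at α = 0.05 we fail to reject H₀.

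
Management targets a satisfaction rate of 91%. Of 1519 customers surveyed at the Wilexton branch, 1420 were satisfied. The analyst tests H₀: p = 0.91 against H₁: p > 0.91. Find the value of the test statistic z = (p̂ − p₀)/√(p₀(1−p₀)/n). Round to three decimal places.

p̂ = 1420/1519 ≈ 0.934826.
Under H₀, SE = √(0.91·0.09/1519) = √(5.39171e-05) = 0.007343.
z = (0.934826 − 0.91)/0.007343 = 0.024826/0.007343 = 3.381.
p-value = P(Z > 3.381) ≈ 0.0004.

z = 3.381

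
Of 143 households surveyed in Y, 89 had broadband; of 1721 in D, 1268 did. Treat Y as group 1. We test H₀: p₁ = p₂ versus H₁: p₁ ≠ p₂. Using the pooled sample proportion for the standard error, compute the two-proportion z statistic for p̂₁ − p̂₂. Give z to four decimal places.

p̂₁ = 89/143 = 0.622378, p̂₂ = 1268/1721 = 0.736781.
Pooled p̂ = (89+1268)/(143+1721) = 1357/1864 = 0.728004.
SE = √(p̂(1−p̂)(1/n₁+1/n₂)) = √(0.728004·0.271996·0.00757406) = √(0.00149977) = 0.038727.
z = (0.622378 − 0.736781)/0.038727 = -0.114403/0.038727 = -2.9541.

z = -2.9541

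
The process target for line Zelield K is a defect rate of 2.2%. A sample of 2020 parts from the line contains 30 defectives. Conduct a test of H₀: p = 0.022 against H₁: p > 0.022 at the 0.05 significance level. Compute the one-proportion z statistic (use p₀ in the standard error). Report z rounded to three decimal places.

z = -2.190

p̂ = 30/2020 ≈ 0.014851.
SE = √(p₀(1−p₀)/n) = √(0.021516/2020) = 0.003264.
z = (0.014851 − 0.022)/0.003264 = -0.007149/0.003264 = -2.190.
p-value = P(Z > -2.190) ≈ 0.9858, so at α = 0.05 we fail to reject H₀.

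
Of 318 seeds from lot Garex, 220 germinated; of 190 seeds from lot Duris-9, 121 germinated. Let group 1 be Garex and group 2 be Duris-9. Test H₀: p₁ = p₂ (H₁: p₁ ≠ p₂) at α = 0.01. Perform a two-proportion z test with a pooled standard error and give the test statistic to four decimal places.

p̂₁ = 220/318 ≈ 0.691824, p̂₂ = 121/190 ≈ 0.636842.
Pooled p̂ = (220+121)/(318+190) = 341/508 = 0.671260.
SE = √(0.22067 × 0.00840781) = 0.043074.
z = (0.691824 − 0.636842)/0.043074 = 0.054982/0.043074 = 1.2765.
Two-sided p-value ≈ 2·Φ(−1.276) = 0.2018, so at α = 0.01 we fail to reject H₀.

z = 1.2765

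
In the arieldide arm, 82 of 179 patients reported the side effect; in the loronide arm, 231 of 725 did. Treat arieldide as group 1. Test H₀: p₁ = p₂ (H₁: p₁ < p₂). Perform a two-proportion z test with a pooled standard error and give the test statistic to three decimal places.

p̂₁ = 82/179 ≈ 0.458101, p̂₂ = 231/725 ≈ 0.318621.
Pooled p̂ = (82+231)/(179+725) = 313/904 = 0.346239.
SE = √(0.226358 × 0.0069659) = 0.039709.
z = (0.458101 − 0.318621)/0.039709 = 0.139480/0.039709 = 3.513.
p-value = P(Z < 3.513) ≈ 0.9998.

z = 3.513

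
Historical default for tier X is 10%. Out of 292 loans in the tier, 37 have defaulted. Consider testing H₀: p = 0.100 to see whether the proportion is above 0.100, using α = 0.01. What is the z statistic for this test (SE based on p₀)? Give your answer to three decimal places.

z = 1.522

p̂ = 37/292 = 0.126712.
Under H₀, SE = √(0.1·0.9/292) = √(0.000308219) = 0.017556.
z = (0.126712 − 0.1)/0.017556 = 0.026712/0.017556 = 1.522.
p-value = P(Z > 1.522) ≈ 0.0641; since p > α = 0.01, fail to reject H₀.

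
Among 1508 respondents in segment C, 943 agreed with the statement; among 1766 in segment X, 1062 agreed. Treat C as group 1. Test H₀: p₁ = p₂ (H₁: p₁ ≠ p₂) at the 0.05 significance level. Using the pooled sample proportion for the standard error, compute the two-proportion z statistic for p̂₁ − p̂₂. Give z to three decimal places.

z = 1.403

p̂₁ = 943/1508 ≈ 0.62533, p̂₂ = 1062/1766 ≈ 0.60136.
Pooled p̂ = (943+1062)/(1508+1766) = 2005/3274 = 0.61240.
SE = √(0.237366 × 0.00122938) = 0.01708.
z = (0.62533 − 0.60136)/0.01708 = 0.02397/0.01708 = 1.403.
Two-sided p-value ≈ 2·Φ(−1.403) = 0.1605. With α = 0.05, fail to reject H₀.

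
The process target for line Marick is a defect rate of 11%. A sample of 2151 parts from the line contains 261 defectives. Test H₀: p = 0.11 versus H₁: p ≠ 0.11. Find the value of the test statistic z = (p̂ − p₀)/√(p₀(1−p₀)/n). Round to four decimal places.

z = 1.6807

p̂ = 261/2151 ≈ 0.1213389.
SE = √(p₀(1−p₀)/n) = √(0.0979/2151) = 0.0067464.
z = (0.1213389 − 0.11)/0.0067464 = 0.0113389/0.0067464 = 1.6807.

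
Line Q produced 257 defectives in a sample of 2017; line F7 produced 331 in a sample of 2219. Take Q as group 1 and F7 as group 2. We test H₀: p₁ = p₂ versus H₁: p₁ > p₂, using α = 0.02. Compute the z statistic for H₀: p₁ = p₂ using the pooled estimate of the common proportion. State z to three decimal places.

z = -2.045

p̂₁ = 257/2017 ≈ 0.127417, p̂₂ = 331/2219 ≈ 0.149166.
Pooled p̂ = (257+331)/(2017+2219) = 588/4236 = 0.138810.
SE = √(p̂(1−p̂)(1/n₁+1/n₂)) = √(0.138810·0.861190·0.000946439) = √(0.000113139) = 0.010637.
z = (0.127417 − 0.149166)/0.010637 = -0.021749/0.010637 = -2.045.
p-value = P(Z > -2.045) ≈ 0.9796, so at α = 0.02 we fail to reject H₀.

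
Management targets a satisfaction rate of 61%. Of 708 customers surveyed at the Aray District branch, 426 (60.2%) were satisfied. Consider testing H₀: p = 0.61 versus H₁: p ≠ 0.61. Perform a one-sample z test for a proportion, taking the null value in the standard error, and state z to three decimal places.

z = -0.453

p̂ = 426/708 = 0.60169.
Under H₀, SE = √(0.61·0.39/708) = √(0.000336017) = 0.01833.
z = (0.60169 − 0.61)/0.01833 = -0.00831/0.01833 = -0.453.
Two-sided p-value ≈ 2·Φ(−0.453) = 0.6505.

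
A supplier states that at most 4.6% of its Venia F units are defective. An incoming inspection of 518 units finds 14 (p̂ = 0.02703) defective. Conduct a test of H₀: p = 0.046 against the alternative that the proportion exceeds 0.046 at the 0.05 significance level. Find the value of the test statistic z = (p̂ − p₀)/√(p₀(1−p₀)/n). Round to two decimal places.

p̂ = 14/518 ≈ 0.02703.
Standard error under H₀: √(0.046×0.954/518) = 0.00920.
z = (0.02703 − 0.046)/0.00920 = -0.01897/0.00920 = -2.06.
p-value = P(Z > -2.061) ≈ 0.9804, so at α = 0.05 we fail to reject H₀.

z = -2.06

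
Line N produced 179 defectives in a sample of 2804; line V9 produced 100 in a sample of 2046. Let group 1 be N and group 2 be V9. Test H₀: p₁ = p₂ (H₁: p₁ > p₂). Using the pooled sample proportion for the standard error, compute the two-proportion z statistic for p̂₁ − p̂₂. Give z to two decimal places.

p̂₁ = 179/2804 ≈ 0.06384, p̂₂ = 100/2046 ≈ 0.04888.
Pooled p̂ = (179+100)/(2804+2046) = 279/4850 = 0.05753.
SE = √(0.0542166 × 0.000845392) = 0.00677.
z = (0.06384 − 0.04888)/0.00677 = 0.01496/0.00677 = 2.21.

z = 2.21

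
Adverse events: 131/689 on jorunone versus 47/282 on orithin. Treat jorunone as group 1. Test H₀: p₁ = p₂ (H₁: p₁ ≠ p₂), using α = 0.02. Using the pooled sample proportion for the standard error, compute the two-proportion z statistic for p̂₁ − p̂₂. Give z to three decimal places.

z = 0.858

p̂₁ = 131/689 = 0.19013, p̂₂ = 47/282 = 0.16667.
Pooled p̂ = (131+47)/(689+282) = 178/971 = 0.18332.
SE = √(p̂(1−p̂)(1/n₁+1/n₂)) = √(0.18332·0.81668·0.00499748) = √(0.000748179) = 0.02735.
z = (0.19013 − 0.16667)/0.02735 = 0.02346/0.02735 = 0.858.
p-value = 2·P(Z > 0.858) ≈ 0.3910, so at α = 0.02 we fail to reject H₀.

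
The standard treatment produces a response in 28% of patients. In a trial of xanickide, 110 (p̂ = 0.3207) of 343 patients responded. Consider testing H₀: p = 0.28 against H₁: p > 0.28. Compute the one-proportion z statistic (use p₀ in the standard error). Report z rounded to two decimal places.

z = 1.68

p̂ = 110/343 = 0.3207.
SE = √(p₀(1−p₀)/n) = √(0.2016/343) = 0.0242.
z = (0.3207 − 0.28)/0.0242 = 0.0407/0.0242 = 1.68.
p-value = P(Z > 1.679) ≈ 0.0466.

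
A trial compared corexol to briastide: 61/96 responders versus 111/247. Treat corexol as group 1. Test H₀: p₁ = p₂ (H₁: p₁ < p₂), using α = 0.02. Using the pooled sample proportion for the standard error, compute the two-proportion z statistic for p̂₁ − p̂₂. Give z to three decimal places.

p̂₁ = 61/96 ≈ 0.63542, p̂₂ = 111/247 ≈ 0.44939.
Pooled p̂ = (61+111)/(96+247) = 172/343 = 0.50146.
SE = √(p̂(1−p̂)(1/n₁+1/n₂)) = √(0.50146·0.49854·0.0144652) = √(0.00361628) = 0.06014.
z = (0.63542 − 0.44939)/0.06014 = 0.18603/0.06014 = 3.093.
p-value = P(Z < 3.093) ≈ 0.9990; since p > α = 0.02, fail to reject H₀.

z = 3.093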